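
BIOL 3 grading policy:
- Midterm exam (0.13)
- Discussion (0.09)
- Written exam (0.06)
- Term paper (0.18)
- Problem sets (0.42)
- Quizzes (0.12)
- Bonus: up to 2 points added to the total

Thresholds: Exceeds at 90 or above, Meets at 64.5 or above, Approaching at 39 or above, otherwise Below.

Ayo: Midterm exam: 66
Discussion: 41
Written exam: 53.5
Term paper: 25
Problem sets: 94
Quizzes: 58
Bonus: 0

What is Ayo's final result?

Meets

Weighted total:
  Midterm exam 66 × 0.13 = 8.58
  Discussion 41 × 0.09 = 3.69
  Written exam 53.5 × 0.06 = 3.21
  Term paper 25 × 0.18 = 4.5
  Problem sets 94 × 0.42 = 39.48
  Quizzes 58 × 0.12 = 6.96
Sum = 66.42
Bonus: 66.42 + 0 = 66.42
66.42 is ≥ 64.5 and < 90 → Meets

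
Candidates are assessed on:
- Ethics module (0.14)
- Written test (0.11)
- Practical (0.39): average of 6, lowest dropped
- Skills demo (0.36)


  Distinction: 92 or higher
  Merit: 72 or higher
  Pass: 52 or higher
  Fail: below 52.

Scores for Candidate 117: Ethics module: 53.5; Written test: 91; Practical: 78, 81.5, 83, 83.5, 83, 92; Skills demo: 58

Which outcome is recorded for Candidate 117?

Pass

Practical: drop 78 → average of remaining 5 = 423/5 = 84.6
Weighted total:
  Ethics module 53.5 × 0.14 = 7.49
  Written test 91 × 0.11 = 10.01
  Practical 84.6 × 0.39 = 32.994
  Skills demo 58 × 0.36 = 20.88
Sum = 71.374
71.374 is ≥ 52 and < 72 → Pass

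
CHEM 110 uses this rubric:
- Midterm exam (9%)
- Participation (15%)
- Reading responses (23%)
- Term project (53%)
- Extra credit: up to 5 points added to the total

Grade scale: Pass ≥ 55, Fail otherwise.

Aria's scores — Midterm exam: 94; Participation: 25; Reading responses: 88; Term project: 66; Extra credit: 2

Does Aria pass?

Pass

Weighted total:
  Midterm exam 94 × 0.09 = 8.46
  Participation 25 × 0.15 = 3.75
  Reading responses 88 × 0.23 = 20.24
  Term project 66 × 0.53 = 34.98
Sum = 67.43
Extra credit: 67.43 + 2 = 69.43
69.43 ≥ 55 → Pass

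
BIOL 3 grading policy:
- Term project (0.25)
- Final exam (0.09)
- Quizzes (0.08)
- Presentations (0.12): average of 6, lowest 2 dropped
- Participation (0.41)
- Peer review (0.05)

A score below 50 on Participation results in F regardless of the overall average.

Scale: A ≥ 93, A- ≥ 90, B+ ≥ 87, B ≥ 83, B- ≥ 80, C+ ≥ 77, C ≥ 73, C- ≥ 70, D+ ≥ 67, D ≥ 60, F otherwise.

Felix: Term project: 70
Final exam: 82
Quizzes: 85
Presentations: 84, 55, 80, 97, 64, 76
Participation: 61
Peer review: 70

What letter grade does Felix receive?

C-

Presentations: drop 55, 64 → average of remaining 4 = 337/4 = 84.25
Participation score 61 ≥ 50: minimum met.
Weighted total:
  Term project 70 × 0.25 = 17.5
  Final exam 82 × 0.09 = 7.38
  Quizzes 85 × 0.08 = 6.8
  Presentations 84.25 × 0.12 = 10.11
  Participation 61 × 0.41 = 25.01
  Peer review 70 × 0.05 = 3.5
Sum = 70.3
70.3 is ≥ 70 and < 73 → C-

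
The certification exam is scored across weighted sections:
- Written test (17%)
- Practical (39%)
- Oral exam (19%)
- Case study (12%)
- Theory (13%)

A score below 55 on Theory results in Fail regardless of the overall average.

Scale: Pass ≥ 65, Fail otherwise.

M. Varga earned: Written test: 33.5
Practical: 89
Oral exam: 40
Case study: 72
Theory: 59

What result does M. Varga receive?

Theory score 59 ≥ 55: minimum met.
Weighted total:
  Written test 33.5 × 0.17 = 5.695
  Practical 89 × 0.39 = 34.71
  Oral exam 40 × 0.19 = 7.6
  Case study 72 × 0.12 = 8.64
  Theory 59 × 0.13 = 7.67
Sum = 64.315
64.315 < 65 → Fail

Fail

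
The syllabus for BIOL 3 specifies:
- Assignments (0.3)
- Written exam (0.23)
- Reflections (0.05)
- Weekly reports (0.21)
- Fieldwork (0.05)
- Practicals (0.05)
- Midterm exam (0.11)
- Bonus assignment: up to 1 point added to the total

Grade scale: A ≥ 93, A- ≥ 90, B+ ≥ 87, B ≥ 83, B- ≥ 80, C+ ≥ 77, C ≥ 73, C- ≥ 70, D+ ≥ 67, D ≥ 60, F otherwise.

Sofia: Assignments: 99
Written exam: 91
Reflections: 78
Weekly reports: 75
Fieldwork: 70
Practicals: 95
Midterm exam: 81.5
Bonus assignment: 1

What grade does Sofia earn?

B+

Weighted total:
  Assignments 99 × 0.3 = 29.7
  Written exam 91 × 0.23 = 20.93
  Reflections 78 × 0.05 = 3.9
  Weekly reports 75 × 0.21 = 15.75
  Fieldwork 70 × 0.05 = 3.5
  Practicals 95 × 0.05 = 4.75
  Midterm exam 81.5 × 0.11 = 8.965
Sum = 87.495
Bonus assignment: 87.495 + 1 = 88.495
88.495 is ≥ 87 and < 90 → B+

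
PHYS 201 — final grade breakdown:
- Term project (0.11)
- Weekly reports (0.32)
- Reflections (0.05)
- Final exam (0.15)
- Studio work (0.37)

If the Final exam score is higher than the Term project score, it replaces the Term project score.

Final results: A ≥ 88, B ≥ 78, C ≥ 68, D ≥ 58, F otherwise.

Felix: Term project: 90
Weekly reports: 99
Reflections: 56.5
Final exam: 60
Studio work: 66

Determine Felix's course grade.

C

Final exam (60) ≤ Term project (90), so Term project stays at 90.
Weighted total:
  Term project 90 × 0.11 = 9.9
  Weekly reports 99 × 0.32 = 31.68
  Reflections 56.5 × 0.05 = 2.825
  Final exam 60 × 0.15 = 9
  Studio work 66 × 0.37 = 24.42
Sum = 77.825
77.825 is ≥ 68 and < 78 → C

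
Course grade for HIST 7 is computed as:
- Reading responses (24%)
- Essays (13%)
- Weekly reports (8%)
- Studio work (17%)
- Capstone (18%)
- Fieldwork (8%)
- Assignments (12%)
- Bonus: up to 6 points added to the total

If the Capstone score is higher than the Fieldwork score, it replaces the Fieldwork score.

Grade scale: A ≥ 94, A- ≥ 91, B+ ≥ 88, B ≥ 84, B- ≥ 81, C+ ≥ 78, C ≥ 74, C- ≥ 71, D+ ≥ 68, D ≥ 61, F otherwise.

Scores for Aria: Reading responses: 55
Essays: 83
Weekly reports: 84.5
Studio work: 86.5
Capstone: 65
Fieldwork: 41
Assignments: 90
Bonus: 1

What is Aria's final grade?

Capstone (65) > Fieldwork (41), so Fieldwork counts as 65.
Weighted total:
  Reading responses 55 × 0.24 = 13.2
  Essays 83 × 0.13 = 10.79
  Weekly reports 84.5 × 0.08 = 6.76
  Studio work 86.5 × 0.17 = 14.705
  Capstone 65 × 0.18 = 11.7
  Fieldwork 65 × 0.08 = 5.2
  Assignments 90 × 0.12 = 10.8
Sum = 73.155
Bonus: 73.155 + 1 = 74.155
74.155 is ≥ 74 and < 78 → C

C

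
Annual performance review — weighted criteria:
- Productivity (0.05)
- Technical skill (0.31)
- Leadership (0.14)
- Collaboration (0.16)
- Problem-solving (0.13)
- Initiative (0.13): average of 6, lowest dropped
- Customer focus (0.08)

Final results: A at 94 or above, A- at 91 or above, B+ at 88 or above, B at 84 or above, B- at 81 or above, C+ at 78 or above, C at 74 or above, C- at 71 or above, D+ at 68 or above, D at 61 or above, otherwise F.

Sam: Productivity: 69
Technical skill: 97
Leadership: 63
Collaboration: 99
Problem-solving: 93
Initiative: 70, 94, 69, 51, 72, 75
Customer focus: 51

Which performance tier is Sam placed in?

Initiative: drop 51 → average of remaining 5 = 380/5 = 76
Weighted total:
  Productivity 69 × 0.05 = 3.45
  Technical skill 97 × 0.31 = 30.07
  Leadership 63 × 0.14 = 8.82
  Collaboration 99 × 0.16 = 15.84
  Problem-solving 93 × 0.13 = 12.09
  Initiative 76 × 0.13 = 9.88
  Customer focus 51 × 0.08 = 4.08
Sum = 84.23
84.23 is ≥ 84 and < 88 → B

B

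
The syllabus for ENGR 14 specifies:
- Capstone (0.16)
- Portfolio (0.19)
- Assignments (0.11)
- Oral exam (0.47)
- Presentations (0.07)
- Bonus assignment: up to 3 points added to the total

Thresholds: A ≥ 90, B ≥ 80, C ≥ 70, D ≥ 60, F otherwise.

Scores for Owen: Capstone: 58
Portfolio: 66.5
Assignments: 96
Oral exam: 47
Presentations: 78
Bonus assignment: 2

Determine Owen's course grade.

D

Weighted total:
  Capstone 58 × 0.16 = 9.28
  Portfolio 66.5 × 0.19 = 12.635
  Assignments 96 × 0.11 = 10.56
  Oral exam 47 × 0.47 = 22.09
  Presentations 78 × 0.07 = 5.46
Sum = 60.025
Bonus assignment: 60.025 + 2 = 62.025
62.025 is ≥ 60 and < 70 → D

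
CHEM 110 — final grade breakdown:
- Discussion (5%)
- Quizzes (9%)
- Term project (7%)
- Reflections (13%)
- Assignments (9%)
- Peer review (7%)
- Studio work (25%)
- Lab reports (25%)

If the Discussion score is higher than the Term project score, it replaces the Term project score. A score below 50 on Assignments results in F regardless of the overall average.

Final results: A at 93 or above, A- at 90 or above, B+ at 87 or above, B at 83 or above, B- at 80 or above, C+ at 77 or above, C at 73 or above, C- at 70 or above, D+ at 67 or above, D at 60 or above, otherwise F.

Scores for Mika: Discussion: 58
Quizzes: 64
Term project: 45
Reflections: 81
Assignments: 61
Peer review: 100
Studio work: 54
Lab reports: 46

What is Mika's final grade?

D

Discussion (58) > Term project (45), so Term project counts as 58.
Assignments score 61 ≥ 50: minimum met.
Weighted total:
  Discussion 58 × 0.05 = 2.9
  Quizzes 64 × 0.09 = 5.76
  Term project 58 × 0.07 = 4.06
  Reflections 81 × 0.13 = 10.53
  Assignments 61 × 0.09 = 5.49
  Peer review 100 × 0.07 = 7
  Studio work 54 × 0.25 = 13.5
  Lab reports 46 × 0.25 = 11.5
Sum = 60.74
60.74 is ≥ 60 and < 67 → D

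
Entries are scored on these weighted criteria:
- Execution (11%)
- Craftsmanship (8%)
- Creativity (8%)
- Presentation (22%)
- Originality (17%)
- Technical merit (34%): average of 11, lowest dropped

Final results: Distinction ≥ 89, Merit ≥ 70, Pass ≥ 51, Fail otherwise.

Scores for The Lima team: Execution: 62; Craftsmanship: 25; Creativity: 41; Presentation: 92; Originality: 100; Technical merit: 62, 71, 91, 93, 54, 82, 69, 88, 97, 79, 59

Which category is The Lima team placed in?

Technical merit: drop 54 → average of remaining 10 = 791/10 = 79.1
Weighted total:
  Execution 62 × 0.11 = 6.82
  Craftsmanship 25 × 0.08 = 2
  Creativity 41 × 0.08 = 3.28
  Presentation 92 × 0.22 = 20.24
  Originality 100 × 0.17 = 17
  Technical merit 79.1 × 0.34 = 26.894
Sum = 76.234
76.234 is ≥ 70 and < 89 → Merit

Merit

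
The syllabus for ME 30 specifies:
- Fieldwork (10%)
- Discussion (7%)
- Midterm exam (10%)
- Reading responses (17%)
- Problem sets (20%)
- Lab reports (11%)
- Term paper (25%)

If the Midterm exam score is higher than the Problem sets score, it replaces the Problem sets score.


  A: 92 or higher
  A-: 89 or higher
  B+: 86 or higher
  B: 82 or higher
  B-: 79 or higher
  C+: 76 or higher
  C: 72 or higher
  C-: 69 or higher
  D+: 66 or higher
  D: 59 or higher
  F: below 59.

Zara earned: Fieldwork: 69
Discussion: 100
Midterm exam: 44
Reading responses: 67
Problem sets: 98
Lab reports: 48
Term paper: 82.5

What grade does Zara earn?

Midterm exam (44) ≤ Problem sets (98), so Problem sets stays at 98.
Weighted total:
  Fieldwork 69 × 0.1 = 6.9
  Discussion 100 × 0.07 = 7
  Midterm exam 44 × 0.1 = 4.4
  Reading responses 67 × 0.17 = 11.39
  Problem sets 98 × 0.2 = 19.6
  Lab reports 48 × 0.11 = 5.28
  Term paper 82.5 × 0.25 = 20.625
Sum = 75.195
75.195 is ≥ 72 and < 76 → C

C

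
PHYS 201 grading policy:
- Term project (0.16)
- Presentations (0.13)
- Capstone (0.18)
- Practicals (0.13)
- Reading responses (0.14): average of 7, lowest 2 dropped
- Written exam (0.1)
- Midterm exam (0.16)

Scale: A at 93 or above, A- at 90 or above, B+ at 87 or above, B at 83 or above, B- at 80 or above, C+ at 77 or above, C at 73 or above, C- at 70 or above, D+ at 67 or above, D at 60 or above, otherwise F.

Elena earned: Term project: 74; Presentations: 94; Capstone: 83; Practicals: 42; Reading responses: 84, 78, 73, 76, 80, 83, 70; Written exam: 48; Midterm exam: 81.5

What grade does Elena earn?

Reading responses: drop 70, 73 → average of remaining 5 = 401/5 = 80.2
Weighted total:
  Term project 74 × 0.16 = 11.84
  Presentations 94 × 0.13 = 12.22
  Capstone 83 × 0.18 = 14.94
  Practicals 42 × 0.13 = 5.46
  Reading responses 80.2 × 0.14 = 11.228
  Written exam 48 × 0.1 = 4.8
  Midterm exam 81.5 × 0.16 = 13.04
Sum = 73.528
73.528 is ≥ 73 and < 77 → C

C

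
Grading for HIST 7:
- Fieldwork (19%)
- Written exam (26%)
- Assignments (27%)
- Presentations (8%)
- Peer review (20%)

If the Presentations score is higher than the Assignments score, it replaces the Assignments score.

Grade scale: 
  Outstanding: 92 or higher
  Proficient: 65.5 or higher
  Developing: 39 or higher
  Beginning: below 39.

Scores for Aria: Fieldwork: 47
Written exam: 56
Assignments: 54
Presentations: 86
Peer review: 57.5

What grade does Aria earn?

Presentations (86) > Assignments (54), so Assignments counts as 86.
Weighted total:
  Fieldwork 47 × 0.19 = 8.93
  Written exam 56 × 0.26 = 14.56
  Assignments 86 × 0.27 = 23.22
  Presentations 86 × 0.08 = 6.88
  Peer review 57.5 × 0.2 = 11.5
Sum = 65.09
65.09 is ≥ 39 and < 65.5 → Developing

Developing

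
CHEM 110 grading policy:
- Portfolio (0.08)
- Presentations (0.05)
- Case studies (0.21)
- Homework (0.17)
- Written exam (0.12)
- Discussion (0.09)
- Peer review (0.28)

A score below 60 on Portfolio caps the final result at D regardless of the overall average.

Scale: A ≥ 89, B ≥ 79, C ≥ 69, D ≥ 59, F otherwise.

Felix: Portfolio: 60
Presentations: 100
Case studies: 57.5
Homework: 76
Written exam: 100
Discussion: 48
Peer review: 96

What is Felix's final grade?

Portfolio score 60 ≥ 60: minimum met.
Weighted total:
  Portfolio 60 × 0.08 = 4.8
  Presentations 100 × 0.05 = 5
  Case studies 57.5 × 0.21 = 12.075
  Homework 76 × 0.17 = 12.92
  Written exam 100 × 0.12 = 12
  Discussion 48 × 0.09 = 4.32
  Peer review 96 × 0.28 = 26.88
Sum = 77.995
77.995 is ≥ 69 and < 79 → C

C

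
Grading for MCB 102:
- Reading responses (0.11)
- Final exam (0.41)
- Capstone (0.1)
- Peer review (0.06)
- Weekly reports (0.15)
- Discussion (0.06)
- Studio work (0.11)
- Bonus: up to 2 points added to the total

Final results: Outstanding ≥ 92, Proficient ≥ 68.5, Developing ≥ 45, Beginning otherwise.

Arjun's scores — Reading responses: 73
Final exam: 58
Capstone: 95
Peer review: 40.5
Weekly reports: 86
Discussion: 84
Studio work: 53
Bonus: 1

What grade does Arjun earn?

Proficient

Weighted total:
  Reading responses 73 × 0.11 = 8.03
  Final exam 58 × 0.41 = 23.78
  Capstone 95 × 0.1 = 9.5
  Peer review 40.5 × 0.06 = 2.43
  Weekly reports 86 × 0.15 = 12.9
  Discussion 84 × 0.06 = 5.04
  Studio work 53 × 0.11 = 5.83
Sum = 67.51
Bonus: 67.51 + 1 = 68.51
68.51 is ≥ 68.5 and < 92 → Proficient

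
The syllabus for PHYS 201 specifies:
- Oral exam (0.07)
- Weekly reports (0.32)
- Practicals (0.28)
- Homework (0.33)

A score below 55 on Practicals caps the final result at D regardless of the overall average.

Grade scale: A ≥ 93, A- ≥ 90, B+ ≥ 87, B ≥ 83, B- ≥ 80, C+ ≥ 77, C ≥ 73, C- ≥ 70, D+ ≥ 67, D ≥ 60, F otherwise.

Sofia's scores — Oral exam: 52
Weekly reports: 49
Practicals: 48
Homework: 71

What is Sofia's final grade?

F

Practicals score 48 < 55: minimum not met.
Weighted total:
  Oral exam 52 × 0.07 = 3.64
  Weekly reports 49 × 0.32 = 15.68
  Practicals 48 × 0.28 = 13.44
  Homework 71 × 0.33 = 23.43
Sum = 56.19
56.19 would be F; cap at D applies → F.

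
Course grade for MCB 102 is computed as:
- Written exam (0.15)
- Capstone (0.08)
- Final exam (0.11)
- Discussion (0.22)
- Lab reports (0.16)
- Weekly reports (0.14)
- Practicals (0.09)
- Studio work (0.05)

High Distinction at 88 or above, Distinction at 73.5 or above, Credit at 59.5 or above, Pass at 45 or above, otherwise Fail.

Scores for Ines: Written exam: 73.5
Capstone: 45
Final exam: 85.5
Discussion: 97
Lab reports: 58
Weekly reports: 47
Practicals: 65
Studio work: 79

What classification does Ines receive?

Weighted total:
  Written exam 73.5 × 0.15 = 11.025
  Capstone 45 × 0.08 = 3.6
  Final exam 85.5 × 0.11 = 9.405
  Discussion 97 × 0.22 = 21.34
  Lab reports 58 × 0.16 = 9.28
  Weekly reports 47 × 0.14 = 6.58
  Practicals 65 × 0.09 = 5.85
  Studio work 79 × 0.05 = 3.95
Sum = 71.03
71.03 is ≥ 59.5 and < 73.5 → Credit

Credit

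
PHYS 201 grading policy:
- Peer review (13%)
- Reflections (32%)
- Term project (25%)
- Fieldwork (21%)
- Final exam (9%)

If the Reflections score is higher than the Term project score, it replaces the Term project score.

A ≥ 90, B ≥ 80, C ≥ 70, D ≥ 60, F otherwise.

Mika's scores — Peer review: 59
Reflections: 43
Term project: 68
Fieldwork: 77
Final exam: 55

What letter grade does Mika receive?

F

Reflections (43) ≤ Term project (68), so Term project stays at 68.
Weighted total:
  Peer review 59 × 0.13 = 7.67
  Reflections 43 × 0.32 = 13.76
  Term project 68 × 0.25 = 17
  Fieldwork 77 × 0.21 = 16.17
  Final exam 55 × 0.09 = 4.95
Sum = 59.55
59.55 < 60 → F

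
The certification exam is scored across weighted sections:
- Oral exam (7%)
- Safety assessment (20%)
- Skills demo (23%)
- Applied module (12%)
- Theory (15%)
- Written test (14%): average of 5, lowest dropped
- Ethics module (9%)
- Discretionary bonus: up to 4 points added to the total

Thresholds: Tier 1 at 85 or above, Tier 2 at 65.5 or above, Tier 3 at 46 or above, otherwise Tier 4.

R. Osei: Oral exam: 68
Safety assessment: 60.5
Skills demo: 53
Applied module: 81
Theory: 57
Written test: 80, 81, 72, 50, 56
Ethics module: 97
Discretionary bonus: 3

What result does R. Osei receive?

Written test: drop 50 → average of remaining 4 = 289/4 = 72.25
Weighted total:
  Oral exam 68 × 0.07 = 4.76
  Safety assessment 60.5 × 0.2 = 12.1
  Skills demo 53 × 0.23 = 12.19
  Applied module 81 × 0.12 = 9.72
  Theory 57 × 0.15 = 8.55
  Written test 72.25 × 0.14 = 10.115
  Ethics module 97 × 0.09 = 8.73
Sum = 66.165
Discretionary bonus: 66.165 + 3 = 69.165
69.165 is ≥ 65.5 and < 85 → Tier 2

Tier 2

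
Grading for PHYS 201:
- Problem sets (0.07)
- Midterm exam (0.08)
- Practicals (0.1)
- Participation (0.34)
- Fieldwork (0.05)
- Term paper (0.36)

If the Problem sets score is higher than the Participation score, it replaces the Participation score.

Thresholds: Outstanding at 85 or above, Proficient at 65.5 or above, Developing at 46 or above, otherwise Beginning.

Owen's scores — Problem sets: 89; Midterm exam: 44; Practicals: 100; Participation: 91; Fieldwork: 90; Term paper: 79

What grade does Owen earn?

Problem sets (89) ≤ Participation (91), so Participation stays at 91.
Weighted total:
  Problem sets 89 × 0.07 = 6.23
  Midterm exam 44 × 0.08 = 3.52
  Practicals 100 × 0.1 = 10
  Participation 91 × 0.34 = 30.94
  Fieldwork 90 × 0.05 = 4.5
  Term paper 79 × 0.36 = 28.44
Sum = 83.63
83.63 is ≥ 65.5 and < 85 → Proficient

Proficient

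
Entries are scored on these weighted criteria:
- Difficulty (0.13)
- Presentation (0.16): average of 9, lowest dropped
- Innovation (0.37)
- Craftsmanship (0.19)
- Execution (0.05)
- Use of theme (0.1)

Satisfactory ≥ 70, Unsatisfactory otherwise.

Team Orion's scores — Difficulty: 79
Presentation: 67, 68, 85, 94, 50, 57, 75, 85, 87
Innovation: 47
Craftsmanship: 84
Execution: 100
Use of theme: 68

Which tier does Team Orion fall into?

Presentation: drop 50 → average of remaining 8 = 618/8 = 77.25
Weighted total:
  Difficulty 79 × 0.13 = 10.27
  Presentation 77.25 × 0.16 = 12.36
  Innovation 47 × 0.37 = 17.39
  Craftsmanship 84 × 0.19 = 15.96
  Execution 100 × 0.05 = 5
  Use of theme 68 × 0.1 = 6.8
Sum = 67.78
67.78 < 70 → Unsatisfactory

Unsatisfactory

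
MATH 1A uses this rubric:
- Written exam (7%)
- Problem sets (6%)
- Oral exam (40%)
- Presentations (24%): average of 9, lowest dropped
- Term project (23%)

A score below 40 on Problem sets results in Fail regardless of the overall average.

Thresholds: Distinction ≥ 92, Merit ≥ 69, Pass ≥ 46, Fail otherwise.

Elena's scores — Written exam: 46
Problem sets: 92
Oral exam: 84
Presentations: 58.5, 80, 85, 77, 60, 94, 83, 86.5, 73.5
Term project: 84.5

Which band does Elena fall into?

Presentations: drop 58.5 → average of remaining 8 = 639/8 = 79.875
Problem sets score 92 ≥ 40: minimum met.
Weighted total:
  Written exam 46 × 0.07 = 3.22
  Problem sets 92 × 0.06 = 5.52
  Oral exam 84 × 0.4 = 33.6
  Presentations 79.875 × 0.24 = 19.17
  Term project 84.5 × 0.23 = 19.435
Sum = 80.945
80.945 is ≥ 69 and < 92 → Merit

Merit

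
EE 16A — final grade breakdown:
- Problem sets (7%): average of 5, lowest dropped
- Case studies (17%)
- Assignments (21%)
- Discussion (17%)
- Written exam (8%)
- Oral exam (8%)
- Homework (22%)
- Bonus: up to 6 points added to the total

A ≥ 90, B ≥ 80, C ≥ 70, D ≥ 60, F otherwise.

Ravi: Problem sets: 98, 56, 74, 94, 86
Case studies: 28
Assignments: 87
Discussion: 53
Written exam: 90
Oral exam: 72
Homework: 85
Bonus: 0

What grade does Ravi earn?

D

Problem sets: drop 56 → average of remaining 4 = 352/4 = 88
Weighted total:
  Problem sets 88 × 0.07 = 6.16
  Case studies 28 × 0.17 = 4.76
  Assignments 87 × 0.21 = 18.27
  Discussion 53 × 0.17 = 9.01
  Written exam 90 × 0.08 = 7.2
  Oral exam 72 × 0.08 = 5.76
  Homework 85 × 0.22 = 18.7
Sum = 69.86
Bonus: 69.86 + 0 = 69.86
69.86 is ≥ 60 and < 70 → D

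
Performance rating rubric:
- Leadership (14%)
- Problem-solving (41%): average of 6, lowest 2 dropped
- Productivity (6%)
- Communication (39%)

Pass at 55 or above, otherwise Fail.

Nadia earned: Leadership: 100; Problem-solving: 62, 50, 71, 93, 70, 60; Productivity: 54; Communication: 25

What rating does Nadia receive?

Pass

Problem-solving: drop 50, 60 → average of remaining 4 = 296/4 = 74
Weighted total:
  Leadership 100 × 0.14 = 14
  Problem-solving 74 × 0.41 = 30.34
  Productivity 54 × 0.06 = 3.24
  Communication 25 × 0.39 = 9.75
Sum = 57.33
57.33 ≥ 55 → Pass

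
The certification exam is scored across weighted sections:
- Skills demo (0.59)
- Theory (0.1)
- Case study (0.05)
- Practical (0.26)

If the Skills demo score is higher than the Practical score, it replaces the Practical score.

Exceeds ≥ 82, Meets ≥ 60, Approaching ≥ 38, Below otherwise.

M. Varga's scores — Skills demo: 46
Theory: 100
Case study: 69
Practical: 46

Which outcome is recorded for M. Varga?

Skills demo (46) ≤ Practical (46), so Practical stays at 46.
Weighted total:
  Skills demo 46 × 0.59 = 27.14
  Theory 100 × 0.1 = 10
  Case study 69 × 0.05 = 3.45
  Practical 46 × 0.26 = 11.96
Sum = 52.55
52.55 is ≥ 38 and < 60 → Approaching

Approaching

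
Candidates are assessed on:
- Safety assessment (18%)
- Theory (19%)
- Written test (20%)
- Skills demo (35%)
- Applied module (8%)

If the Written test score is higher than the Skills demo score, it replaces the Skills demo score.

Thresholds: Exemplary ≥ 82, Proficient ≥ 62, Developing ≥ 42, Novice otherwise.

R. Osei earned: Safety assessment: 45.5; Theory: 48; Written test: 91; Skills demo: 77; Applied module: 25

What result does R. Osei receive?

Written test (91) > Skills demo (77), so Skills demo counts as 91.
Weighted total:
  Safety assessment 45.5 × 0.18 = 8.19
  Theory 48 × 0.19 = 9.12
  Written test 91 × 0.2 = 18.2
  Skills demo 91 × 0.35 = 31.85
  Applied module 25 × 0.08 = 2
Sum = 69.36
69.36 is ≥ 62 and < 82 → Proficient

Proficient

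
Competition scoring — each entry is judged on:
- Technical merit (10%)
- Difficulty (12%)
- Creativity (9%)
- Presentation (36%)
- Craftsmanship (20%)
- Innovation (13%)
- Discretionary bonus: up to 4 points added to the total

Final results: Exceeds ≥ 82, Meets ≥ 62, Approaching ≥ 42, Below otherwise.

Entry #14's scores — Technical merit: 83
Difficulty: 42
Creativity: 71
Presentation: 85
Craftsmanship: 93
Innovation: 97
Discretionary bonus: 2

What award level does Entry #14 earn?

Exceeds

Weighted total:
  Technical merit 83 × 0.1 = 8.3
  Difficulty 42 × 0.12 = 5.04
  Creativity 71 × 0.09 = 6.39
  Presentation 85 × 0.36 = 30.6
  Craftsmanship 93 × 0.2 = 18.6
  Innovation 97 × 0.13 = 12.61
Sum = 81.54
Discretionary bonus: 81.54 + 2 = 83.54
83.54 ≥ 82 → Exceeds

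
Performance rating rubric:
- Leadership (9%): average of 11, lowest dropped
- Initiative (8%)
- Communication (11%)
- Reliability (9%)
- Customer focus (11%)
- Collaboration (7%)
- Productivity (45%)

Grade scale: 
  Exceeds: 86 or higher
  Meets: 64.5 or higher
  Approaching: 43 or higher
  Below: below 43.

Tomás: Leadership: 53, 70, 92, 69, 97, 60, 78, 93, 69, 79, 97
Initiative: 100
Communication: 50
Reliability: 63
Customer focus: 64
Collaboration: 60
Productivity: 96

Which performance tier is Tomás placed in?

Leadership: drop 53 → average of remaining 10 = 804/10 = 80.4
Weighted total:
  Leadership 80.4 × 0.09 = 7.236
  Initiative 100 × 0.08 = 8
  Communication 50 × 0.11 = 5.5
  Reliability 63 × 0.09 = 5.67
  Customer focus 64 × 0.11 = 7.04
  Collaboration 60 × 0.07 = 4.2
  Productivity 96 × 0.45 = 43.2
Sum = 80.846
80.846 is ≥ 64.5 and < 86 → Meets

Meets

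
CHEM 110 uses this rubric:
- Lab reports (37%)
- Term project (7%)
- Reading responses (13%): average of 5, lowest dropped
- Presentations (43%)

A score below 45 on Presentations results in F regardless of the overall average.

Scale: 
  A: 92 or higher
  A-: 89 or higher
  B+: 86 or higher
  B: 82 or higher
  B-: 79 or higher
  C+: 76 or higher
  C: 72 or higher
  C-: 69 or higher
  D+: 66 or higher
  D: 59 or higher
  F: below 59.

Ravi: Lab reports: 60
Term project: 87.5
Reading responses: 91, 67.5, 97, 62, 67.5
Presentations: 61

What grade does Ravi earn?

D

Reading responses: drop 62 → average of remaining 4 = 323/4 = 80.75
Presentations score 61 ≥ 45: minimum met.
Weighted total:
  Lab reports 60 × 0.37 = 22.2
  Term project 87.5 × 0.07 = 6.125
  Reading responses 80.75 × 0.13 = 10.4975
  Presentations 61 × 0.43 = 26.23
Sum = 65.0525
65.0525 is ≥ 59 and < 66 → D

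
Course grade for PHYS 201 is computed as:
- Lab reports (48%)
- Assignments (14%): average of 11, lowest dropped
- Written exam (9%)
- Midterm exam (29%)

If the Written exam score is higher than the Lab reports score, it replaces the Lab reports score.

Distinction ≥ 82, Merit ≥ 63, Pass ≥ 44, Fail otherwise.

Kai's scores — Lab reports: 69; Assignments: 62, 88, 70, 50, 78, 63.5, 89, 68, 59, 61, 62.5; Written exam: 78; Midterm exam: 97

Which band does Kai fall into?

Distinction

Assignments: drop 50 → average of remaining 10 = 701/10 = 70.1
Written exam (78) > Lab reports (69), so Lab reports counts as 78.
Weighted total:
  Lab reports 78 × 0.48 = 37.44
  Assignments 70.1 × 0.14 = 9.814
  Written exam 78 × 0.09 = 7.02
  Midterm exam 97 × 0.29 = 28.13
Sum = 82.404
82.404 ≥ 82 → Distinction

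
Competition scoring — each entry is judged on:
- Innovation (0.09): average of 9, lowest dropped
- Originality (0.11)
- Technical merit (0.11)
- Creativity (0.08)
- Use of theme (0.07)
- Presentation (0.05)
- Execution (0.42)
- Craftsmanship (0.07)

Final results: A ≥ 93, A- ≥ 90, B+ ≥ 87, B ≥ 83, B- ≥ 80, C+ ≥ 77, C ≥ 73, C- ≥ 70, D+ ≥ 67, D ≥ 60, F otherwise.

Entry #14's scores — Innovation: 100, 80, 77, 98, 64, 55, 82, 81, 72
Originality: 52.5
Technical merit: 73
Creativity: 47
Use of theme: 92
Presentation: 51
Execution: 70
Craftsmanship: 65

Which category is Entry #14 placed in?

Innovation: drop 55 → average of remaining 8 = 654/8 = 81.75
Weighted total:
  Innovation 81.75 × 0.09 = 7.3575
  Originality 52.5 × 0.11 = 5.775
  Technical merit 73 × 0.11 = 8.03
  Creativity 47 × 0.08 = 3.76
  Use of theme 92 × 0.07 = 6.44
  Presentation 51 × 0.05 = 2.55
  Execution 70 × 0.42 = 29.4
  Craftsmanship 65 × 0.07 = 4.55
Sum = 67.8625
67.8625 is ≥ 67 and < 70 → D+

D+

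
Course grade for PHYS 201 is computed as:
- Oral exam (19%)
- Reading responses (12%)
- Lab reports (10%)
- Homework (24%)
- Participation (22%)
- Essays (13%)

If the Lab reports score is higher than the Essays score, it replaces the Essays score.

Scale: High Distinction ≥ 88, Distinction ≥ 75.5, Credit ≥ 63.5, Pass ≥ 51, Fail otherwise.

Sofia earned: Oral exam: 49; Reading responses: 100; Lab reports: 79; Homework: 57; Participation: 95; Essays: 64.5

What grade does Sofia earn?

Lab reports (79) > Essays (64.5), so Essays counts as 79.
Weighted total:
  Oral exam 49 × 0.19 = 9.31
  Reading responses 100 × 0.12 = 12
  Lab reports 79 × 0.1 = 7.9
  Homework 57 × 0.24 = 13.68
  Participation 95 × 0.22 = 20.9
  Essays 79 × 0.13 = 10.27
Sum = 74.06
74.06 is ≥ 63.5 and < 75.5 → Credit

Credit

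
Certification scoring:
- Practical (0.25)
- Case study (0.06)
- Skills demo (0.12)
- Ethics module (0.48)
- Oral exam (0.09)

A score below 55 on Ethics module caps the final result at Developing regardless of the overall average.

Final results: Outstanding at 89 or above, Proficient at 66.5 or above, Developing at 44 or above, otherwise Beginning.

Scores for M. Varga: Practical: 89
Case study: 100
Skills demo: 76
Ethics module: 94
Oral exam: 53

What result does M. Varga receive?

Ethics module score 94 ≥ 55: minimum met.
Weighted total:
  Practical 89 × 0.25 = 22.25
  Case study 100 × 0.06 = 6
  Skills demo 76 × 0.12 = 9.12
  Ethics module 94 × 0.48 = 45.12
  Oral exam 53 × 0.09 = 4.77
Sum = 87.26
87.26 is ≥ 66.5 and < 89 → Proficient

Proficient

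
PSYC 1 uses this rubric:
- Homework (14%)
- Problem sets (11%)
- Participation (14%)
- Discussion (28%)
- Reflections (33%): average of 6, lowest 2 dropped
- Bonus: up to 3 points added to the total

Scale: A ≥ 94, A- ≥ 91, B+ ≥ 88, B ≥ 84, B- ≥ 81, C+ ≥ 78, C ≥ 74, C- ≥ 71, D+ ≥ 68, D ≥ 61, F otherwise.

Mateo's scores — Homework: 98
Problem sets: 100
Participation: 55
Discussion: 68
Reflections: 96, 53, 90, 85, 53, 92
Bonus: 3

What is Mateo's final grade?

Reflections: drop 53, 53 → average of remaining 4 = 363/4 = 90.75
Weighted total:
  Homework 98 × 0.14 = 13.72
  Problem sets 100 × 0.11 = 11
  Participation 55 × 0.14 = 7.7
  Discussion 68 × 0.28 = 19.04
  Reflections 90.75 × 0.33 = 29.9475
Sum = 81.4075
Bonus: 81.4075 + 3 = 84.4075
84.4075 is ≥ 84 and < 88 → B

B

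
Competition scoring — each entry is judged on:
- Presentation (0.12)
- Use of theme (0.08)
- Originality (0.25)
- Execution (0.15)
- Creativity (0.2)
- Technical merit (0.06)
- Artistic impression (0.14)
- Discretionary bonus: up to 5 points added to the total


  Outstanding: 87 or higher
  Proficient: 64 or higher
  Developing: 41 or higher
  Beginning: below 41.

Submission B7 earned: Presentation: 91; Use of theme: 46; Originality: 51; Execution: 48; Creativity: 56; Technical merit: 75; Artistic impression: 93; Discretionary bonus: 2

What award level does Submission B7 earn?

Weighted total:
  Presentation 91 × 0.12 = 10.92
  Use of theme 46 × 0.08 = 3.68
  Originality 51 × 0.25 = 12.75
  Execution 48 × 0.15 = 7.2
  Creativity 56 × 0.2 = 11.2
  Technical merit 75 × 0.06 = 4.5
  Artistic impression 93 × 0.14 = 13.02
Sum = 63.27
Discretionary bonus: 63.27 + 2 = 65.27
65.27 is ≥ 64 and < 87 → Proficient

Proficient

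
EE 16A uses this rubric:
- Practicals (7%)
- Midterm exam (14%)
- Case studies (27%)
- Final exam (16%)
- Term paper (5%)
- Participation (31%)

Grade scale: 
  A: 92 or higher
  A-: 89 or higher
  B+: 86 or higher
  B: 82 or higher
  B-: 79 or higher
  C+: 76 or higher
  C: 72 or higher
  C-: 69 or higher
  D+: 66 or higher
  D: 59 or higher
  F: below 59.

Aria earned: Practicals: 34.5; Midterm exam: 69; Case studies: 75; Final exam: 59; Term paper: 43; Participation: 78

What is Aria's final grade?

Weighted total:
  Practicals 34.5 × 0.07 = 2.415
  Midterm exam 69 × 0.14 = 9.66
  Case studies 75 × 0.27 = 20.25
  Final exam 59 × 0.16 = 9.44
  Term paper 43 × 0.05 = 2.15
  Participation 78 × 0.31 = 24.18
Sum = 68.095
68.095 is ≥ 66 and < 69 → D+

D+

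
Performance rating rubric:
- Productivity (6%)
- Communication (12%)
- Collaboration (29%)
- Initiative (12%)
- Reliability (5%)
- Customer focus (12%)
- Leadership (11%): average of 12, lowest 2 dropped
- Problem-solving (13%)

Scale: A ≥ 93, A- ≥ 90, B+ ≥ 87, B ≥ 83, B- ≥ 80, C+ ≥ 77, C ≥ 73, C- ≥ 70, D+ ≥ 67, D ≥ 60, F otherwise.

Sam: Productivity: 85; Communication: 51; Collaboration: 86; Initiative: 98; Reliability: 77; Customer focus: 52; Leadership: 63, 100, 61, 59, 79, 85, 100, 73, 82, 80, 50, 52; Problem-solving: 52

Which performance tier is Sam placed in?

C

Leadership: drop 50, 52 → average of remaining 10 = 782/10 = 78.2
Weighted total:
  Productivity 85 × 0.06 = 5.1
  Communication 51 × 0.12 = 6.12
  Collaboration 86 × 0.29 = 24.94
  Initiative 98 × 0.12 = 11.76
  Reliability 77 × 0.05 = 3.85
  Customer focus 52 × 0.12 = 6.24
  Leadership 78.2 × 0.11 = 8.602
  Problem-solving 52 × 0.13 = 6.76
Sum = 73.372
73.372 is ≥ 73 and < 77 → C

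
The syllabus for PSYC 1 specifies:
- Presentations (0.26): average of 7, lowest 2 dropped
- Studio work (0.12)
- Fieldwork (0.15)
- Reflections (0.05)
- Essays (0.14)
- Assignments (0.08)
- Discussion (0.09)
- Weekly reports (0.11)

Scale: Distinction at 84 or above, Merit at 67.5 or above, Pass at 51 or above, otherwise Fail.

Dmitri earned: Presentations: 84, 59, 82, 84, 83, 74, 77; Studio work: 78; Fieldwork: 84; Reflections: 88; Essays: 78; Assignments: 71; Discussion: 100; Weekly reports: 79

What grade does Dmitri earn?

Presentations: drop 59, 74 → average of remaining 5 = 410/5 = 82
Weighted total:
  Presentations 82 × 0.26 = 21.32
  Studio work 78 × 0.12 = 9.36
  Fieldwork 84 × 0.15 = 12.6
  Reflections 88 × 0.05 = 4.4
  Essays 78 × 0.14 = 10.92
  Assignments 71 × 0.08 = 5.68
  Discussion 100 × 0.09 = 9
  Weekly reports 79 × 0.11 = 8.69
Sum = 81.97
81.97 is ≥ 67.5 and < 84 → Merit

Merit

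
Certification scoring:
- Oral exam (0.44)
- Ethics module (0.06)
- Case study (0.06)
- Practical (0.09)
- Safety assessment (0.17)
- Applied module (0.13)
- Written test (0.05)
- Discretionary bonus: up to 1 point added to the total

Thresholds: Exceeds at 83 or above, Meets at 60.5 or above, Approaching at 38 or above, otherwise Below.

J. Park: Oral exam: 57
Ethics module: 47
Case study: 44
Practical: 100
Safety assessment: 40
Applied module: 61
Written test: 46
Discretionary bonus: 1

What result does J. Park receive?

Approaching

Weighted total:
  Oral exam 57 × 0.44 = 25.08
  Ethics module 47 × 0.06 = 2.82
  Case study 44 × 0.06 = 2.64
  Practical 100 × 0.09 = 9
  Safety assessment 40 × 0.17 = 6.8
  Applied module 61 × 0.13 = 7.93
  Written test 46 × 0.05 = 2.3
Sum = 56.57
Discretionary bonus: 56.57 + 1 = 57.57
57.57 is ≥ 38 and < 60.5 → Approaching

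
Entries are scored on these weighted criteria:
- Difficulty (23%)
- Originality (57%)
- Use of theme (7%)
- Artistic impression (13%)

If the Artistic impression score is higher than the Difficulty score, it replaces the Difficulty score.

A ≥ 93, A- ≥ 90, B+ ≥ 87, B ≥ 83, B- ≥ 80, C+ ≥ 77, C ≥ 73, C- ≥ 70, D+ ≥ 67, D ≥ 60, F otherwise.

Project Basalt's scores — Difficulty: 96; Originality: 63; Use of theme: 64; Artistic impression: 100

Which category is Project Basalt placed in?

Artistic impression (100) > Difficulty (96), so Difficulty counts as 100.
Weighted total:
  Difficulty 100 × 0.23 = 23
  Originality 63 × 0.57 = 35.91
  Use of theme 64 × 0.07 = 4.48
  Artistic impression 100 × 0.13 = 13
Sum = 76.39
76.39 is ≥ 73 and < 77 → C

C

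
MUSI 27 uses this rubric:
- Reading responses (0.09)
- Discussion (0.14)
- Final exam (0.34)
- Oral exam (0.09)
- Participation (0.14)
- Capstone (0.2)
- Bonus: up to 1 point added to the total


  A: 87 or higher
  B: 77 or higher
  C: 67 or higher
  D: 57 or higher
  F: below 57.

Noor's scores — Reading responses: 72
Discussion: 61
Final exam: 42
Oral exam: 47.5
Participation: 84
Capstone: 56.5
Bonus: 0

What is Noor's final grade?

F

Weighted total:
  Reading responses 72 × 0.09 = 6.48
  Discussion 61 × 0.14 = 8.54
  Final exam 42 × 0.34 = 14.28
  Oral exam 47.5 × 0.09 = 4.275
  Participation 84 × 0.14 = 11.76
  Capstone 56.5 × 0.2 = 11.3
Sum = 56.635
Bonus: 56.635 + 0 = 56.635
56.635 < 57 → F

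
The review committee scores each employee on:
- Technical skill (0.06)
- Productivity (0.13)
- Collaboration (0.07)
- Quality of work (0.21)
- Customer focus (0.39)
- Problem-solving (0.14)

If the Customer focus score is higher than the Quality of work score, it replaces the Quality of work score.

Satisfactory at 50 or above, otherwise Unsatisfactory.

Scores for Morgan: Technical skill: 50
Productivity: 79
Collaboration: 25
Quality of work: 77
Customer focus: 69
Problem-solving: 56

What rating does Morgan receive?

Satisfactory

Customer focus (69) ≤ Quality of work (77), so Quality of work stays at 77.
Weighted total:
  Technical skill 50 × 0.06 = 3
  Productivity 79 × 0.13 = 10.27
  Collaboration 25 × 0.07 = 1.75
  Quality of work 77 × 0.21 = 16.17
  Customer focus 69 × 0.39 = 26.91
  Problem-solving 56 × 0.14 = 7.84
Sum = 65.94
65.94 ≥ 50 → Satisfactory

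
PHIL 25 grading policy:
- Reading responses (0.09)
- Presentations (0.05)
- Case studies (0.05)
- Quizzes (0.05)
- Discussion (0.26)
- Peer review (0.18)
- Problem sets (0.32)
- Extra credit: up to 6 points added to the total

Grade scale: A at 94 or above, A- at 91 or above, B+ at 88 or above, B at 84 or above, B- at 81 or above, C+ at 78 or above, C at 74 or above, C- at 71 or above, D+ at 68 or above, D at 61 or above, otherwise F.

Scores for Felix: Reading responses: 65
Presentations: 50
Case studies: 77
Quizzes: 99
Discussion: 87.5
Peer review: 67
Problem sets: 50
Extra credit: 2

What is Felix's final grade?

D+

Weighted total:
  Reading responses 65 × 0.09 = 5.85
  Presentations 50 × 0.05 = 2.5
  Case studies 77 × 0.05 = 3.85
  Quizzes 99 × 0.05 = 4.95
  Discussion 87.5 × 0.26 = 22.75
  Peer review 67 × 0.18 = 12.06
  Problem sets 50 × 0.32 = 16
Sum = 67.96
Extra credit: 67.96 + 2 = 69.96
69.96 is ≥ 68 and < 71 → D+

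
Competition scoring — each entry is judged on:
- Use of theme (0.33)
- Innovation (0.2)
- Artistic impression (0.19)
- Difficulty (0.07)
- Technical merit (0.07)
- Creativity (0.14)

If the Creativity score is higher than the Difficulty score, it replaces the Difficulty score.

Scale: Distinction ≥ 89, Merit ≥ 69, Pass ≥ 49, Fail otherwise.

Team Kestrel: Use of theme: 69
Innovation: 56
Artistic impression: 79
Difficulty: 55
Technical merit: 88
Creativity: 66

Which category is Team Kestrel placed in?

Merit

Creativity (66) > Difficulty (55), so Difficulty counts as 66.
Weighted total:
  Use of theme 69 × 0.33 = 22.77
  Innovation 56 × 0.2 = 11.2
  Artistic impression 79 × 0.19 = 15.01
  Difficulty 66 × 0.07 = 4.62
  Technical merit 88 × 0.07 = 6.16
  Creativity 66 × 0.14 = 9.24
Sum = 69
69 is ≥ 69 and < 89 → Merit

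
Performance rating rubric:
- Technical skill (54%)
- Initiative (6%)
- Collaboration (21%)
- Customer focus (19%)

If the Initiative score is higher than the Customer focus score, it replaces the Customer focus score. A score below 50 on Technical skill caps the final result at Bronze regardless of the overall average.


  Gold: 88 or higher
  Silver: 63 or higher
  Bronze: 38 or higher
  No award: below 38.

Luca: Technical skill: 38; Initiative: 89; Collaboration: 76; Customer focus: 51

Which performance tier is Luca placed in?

Bronze

Initiative (89) > Customer focus (51), so Customer focus counts as 89.
Technical skill score 38 < 50: minimum not met.
Weighted total:
  Technical skill 38 × 0.54 = 20.52
  Initiative 89 × 0.06 = 5.34
  Collaboration 76 × 0.21 = 15.96
  Customer focus 89 × 0.19 = 16.91
Sum = 58.73
58.73 would be Bronze; cap at Bronze applies → Bronze.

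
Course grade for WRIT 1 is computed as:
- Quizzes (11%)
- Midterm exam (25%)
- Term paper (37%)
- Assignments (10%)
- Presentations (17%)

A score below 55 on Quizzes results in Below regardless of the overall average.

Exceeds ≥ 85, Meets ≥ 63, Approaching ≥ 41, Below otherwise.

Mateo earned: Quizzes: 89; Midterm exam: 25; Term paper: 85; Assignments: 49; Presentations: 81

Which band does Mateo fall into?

Quizzes score 89 ≥ 55: minimum met.
Weighted total:
  Quizzes 89 × 0.11 = 9.79
  Midterm exam 25 × 0.25 = 6.25
  Term paper 85 × 0.37 = 31.45
  Assignments 49 × 0.1 = 4.9
  Presentations 81 × 0.17 = 13.77
Sum = 66.16
66.16 is ≥ 63 and < 85 → Meets

Meets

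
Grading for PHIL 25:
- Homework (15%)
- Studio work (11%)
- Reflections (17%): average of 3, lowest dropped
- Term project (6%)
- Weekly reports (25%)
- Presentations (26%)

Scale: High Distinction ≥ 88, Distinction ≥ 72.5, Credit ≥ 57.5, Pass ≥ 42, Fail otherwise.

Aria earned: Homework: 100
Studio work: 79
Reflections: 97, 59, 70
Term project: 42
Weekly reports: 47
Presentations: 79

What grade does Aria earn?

Reflections: drop 59 → average of remaining 2 = 167/2 = 83.5
Weighted total:
  Homework 100 × 0.15 = 15
  Studio work 79 × 0.11 = 8.69
  Reflections 83.5 × 0.17 = 14.195
  Term project 42 × 0.06 = 2.52
  Weekly reports 47 × 0.25 = 11.75
  Presentations 79 × 0.26 = 20.54
Sum = 72.695
72.695 is ≥ 72.5 and < 88 → Distinction

Distinction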